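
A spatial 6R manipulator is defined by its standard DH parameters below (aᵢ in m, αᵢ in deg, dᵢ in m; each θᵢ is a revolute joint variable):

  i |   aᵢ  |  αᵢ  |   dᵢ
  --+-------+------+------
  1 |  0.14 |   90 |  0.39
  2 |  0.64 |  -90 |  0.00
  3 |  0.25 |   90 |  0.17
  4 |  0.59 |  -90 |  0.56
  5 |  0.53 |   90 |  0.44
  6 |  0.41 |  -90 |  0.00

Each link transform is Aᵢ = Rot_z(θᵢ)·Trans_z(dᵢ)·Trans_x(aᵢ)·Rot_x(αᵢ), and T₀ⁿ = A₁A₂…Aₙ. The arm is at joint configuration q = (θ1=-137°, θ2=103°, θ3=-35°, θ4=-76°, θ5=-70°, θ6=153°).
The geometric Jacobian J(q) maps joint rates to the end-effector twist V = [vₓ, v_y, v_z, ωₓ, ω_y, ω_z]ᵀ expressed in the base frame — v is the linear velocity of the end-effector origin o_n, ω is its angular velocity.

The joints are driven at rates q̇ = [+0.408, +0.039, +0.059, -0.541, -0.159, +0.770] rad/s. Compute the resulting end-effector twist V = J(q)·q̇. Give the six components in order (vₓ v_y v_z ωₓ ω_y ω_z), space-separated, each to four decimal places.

-0.3026 -0.9979 -0.2056 0.7541 0.1873 0.1378

o_n = [-0.9416, 0.7176, 1.4921]
J₁: ẑ×o_n = [-0.7176, -0.9416, 0.0000], ω = ẑ
J2: z=[-0.6820, 0.7314, 0.0000] o=[-0.1024, -0.0955, 0.3900] → [0.8061, 0.7517, 0.0592, -0.6820, 0.7314, 0.0000]
J3: z=[0.7126, 0.6645, -0.2250] o=[0.0029, 0.0027, 1.0136] → [0.4788, -0.1285, 1.1371, 0.7126, 0.6645, -0.2250]
J4: z=[-0.6530, 0.5111, -0.5589] o=[0.0599, 0.2520, 1.1749] → [0.4224, 0.7669, 0.2078, -0.6530, 0.5111, -0.5589]
J5: z=[-0.0764, 0.6897, 0.7200] o=[-0.7503, 0.2356, 1.1046] → [-0.0798, -0.1082, 0.0951, -0.0764, 0.6897, 0.7200]
J6: z=[0.4847, 0.6568, -0.5777] o=[-1.2457, 0.7006, 1.2177] → [0.1901, -0.3087, -0.1915, 0.4847, 0.6568, -0.5777]
V = J·q̇ = [-0.3026, -0.9979, -0.2056, 0.7541, 0.1873, 0.1378]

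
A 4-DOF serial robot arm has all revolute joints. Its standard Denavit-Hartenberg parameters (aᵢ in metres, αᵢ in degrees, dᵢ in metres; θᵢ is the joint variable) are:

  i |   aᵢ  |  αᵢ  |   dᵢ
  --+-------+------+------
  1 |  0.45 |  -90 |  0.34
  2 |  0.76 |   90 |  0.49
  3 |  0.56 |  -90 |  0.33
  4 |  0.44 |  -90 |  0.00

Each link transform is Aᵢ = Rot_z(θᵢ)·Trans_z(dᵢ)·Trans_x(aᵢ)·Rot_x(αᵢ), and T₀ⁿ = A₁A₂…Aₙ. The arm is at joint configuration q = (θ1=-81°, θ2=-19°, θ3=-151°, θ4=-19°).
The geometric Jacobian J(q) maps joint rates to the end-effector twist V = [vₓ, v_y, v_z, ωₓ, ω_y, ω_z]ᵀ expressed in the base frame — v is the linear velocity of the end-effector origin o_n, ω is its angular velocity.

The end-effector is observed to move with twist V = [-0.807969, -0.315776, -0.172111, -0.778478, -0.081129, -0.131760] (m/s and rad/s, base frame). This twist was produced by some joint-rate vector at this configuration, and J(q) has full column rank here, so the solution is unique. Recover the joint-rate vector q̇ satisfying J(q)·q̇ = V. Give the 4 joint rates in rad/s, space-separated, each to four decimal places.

o_n = [0.0490, -0.2022, 0.7570]
J₁: ẑ×o_n = [0.2022, 0.0490, -0.0000], ω = ẑ
J2: z=[0.9877, 0.1564, 0.0000] o=[0.0704, -0.4445, 0.3400] → [0.0652, -0.4118, 0.2426, 0.9877, 0.1564, 0.0000]
J3: z=[-0.0509, 0.3216, 0.9455] o=[0.6668, -1.0776, 0.5874] → [-0.7732, -0.5754, 0.1541, -0.0509, 0.3216, 0.9455]
J4: z=[-0.7921, -0.5896, 0.1578] o=[0.3094, -0.5565, 0.7400] → [-0.0659, -0.0276, -0.4342, -0.7921, -0.5896, 0.1578]
q̇ = J⁺·V = [-0.8990, -0.4020, 0.7390, 0.4340]

-0.8990 -0.4020 0.7390 0.4340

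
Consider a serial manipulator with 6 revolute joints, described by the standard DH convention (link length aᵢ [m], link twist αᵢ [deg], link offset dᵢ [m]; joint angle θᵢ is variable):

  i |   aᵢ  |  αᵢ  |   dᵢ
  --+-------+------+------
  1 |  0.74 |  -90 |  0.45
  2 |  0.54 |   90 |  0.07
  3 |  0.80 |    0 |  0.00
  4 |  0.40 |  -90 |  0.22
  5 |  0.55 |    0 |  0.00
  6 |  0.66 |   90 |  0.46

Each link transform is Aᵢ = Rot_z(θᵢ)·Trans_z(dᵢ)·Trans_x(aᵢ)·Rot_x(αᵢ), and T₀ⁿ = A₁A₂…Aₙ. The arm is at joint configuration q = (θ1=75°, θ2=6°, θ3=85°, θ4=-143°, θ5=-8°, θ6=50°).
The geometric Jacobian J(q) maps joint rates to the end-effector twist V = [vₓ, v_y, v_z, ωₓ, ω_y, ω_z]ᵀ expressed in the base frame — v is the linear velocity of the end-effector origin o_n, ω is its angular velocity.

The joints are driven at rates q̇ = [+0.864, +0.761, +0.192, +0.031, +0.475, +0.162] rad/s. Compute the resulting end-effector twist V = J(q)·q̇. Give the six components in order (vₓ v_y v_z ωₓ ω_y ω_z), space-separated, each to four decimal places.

-2.6007 0.4038 -1.8819 -0.9160 0.8258 1.0293

o_n = [0.7434, 2.3636, 0.1217]
J₁: ẑ×o_n = [-2.3636, 0.7434, 0.0000], ω = ẑ
J2: z=[-0.9659, 0.2588, 0.0000] o=[0.1915, 0.7148, 0.4500] → [-0.0850, -0.3171, -1.7355, -0.9659, 0.2588, 0.0000]
J3: z=[0.0271, 0.1010, 0.9945] o=[0.2629, 1.2516, 0.3936] → [-1.1334, 0.4852, -0.0184, 0.0271, 0.1010, 0.9945]
J4: z=[0.0271, 0.1010, 0.9945] o=[-0.4889, 1.5249, 0.3863] → [-0.8609, 1.2328, -0.1017, 0.0271, 0.1010, 0.9945]
J5: z=[-0.2936, 0.9518, -0.0886] o=[-0.1008, 1.6629, 0.5829] → [-0.3769, -0.2102, -1.0092, -0.2936, 0.9518, -0.0886]
J6: z=[-0.2936, 0.9518, -0.0886] o=[0.4217, 1.8284, 0.6289] → [-0.4353, -0.1774, -0.4633, -0.2936, 0.9518, -0.0886]
V = J·q̇ = [-2.6007, 0.4038, -1.8819, -0.9160, 0.8258, 1.0293]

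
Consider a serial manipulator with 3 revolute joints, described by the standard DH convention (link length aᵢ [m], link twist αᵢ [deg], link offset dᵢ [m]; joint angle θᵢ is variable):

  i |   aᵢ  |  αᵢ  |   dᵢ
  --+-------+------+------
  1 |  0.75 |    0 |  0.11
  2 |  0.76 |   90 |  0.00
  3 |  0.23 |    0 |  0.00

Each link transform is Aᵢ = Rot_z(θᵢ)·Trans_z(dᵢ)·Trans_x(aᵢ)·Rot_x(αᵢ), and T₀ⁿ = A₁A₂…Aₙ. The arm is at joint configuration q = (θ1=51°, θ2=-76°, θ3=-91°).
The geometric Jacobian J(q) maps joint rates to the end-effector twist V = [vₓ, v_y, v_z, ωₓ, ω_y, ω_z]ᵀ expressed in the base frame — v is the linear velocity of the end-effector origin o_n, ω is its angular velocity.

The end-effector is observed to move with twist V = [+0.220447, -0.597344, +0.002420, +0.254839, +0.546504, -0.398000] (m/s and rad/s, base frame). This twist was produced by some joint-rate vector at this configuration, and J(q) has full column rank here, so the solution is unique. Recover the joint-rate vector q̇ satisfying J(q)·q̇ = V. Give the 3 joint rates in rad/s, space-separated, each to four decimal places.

o_n = [1.1571, 0.2634, -0.1200]
J₁: ẑ×o_n = [-0.2634, 1.1571, 0.0000], ω = ẑ
J2: z=[0.0000, 0.0000, 1.0000] o=[0.4720, 0.5829, 0.1100] → [0.3195, 0.6852, -0.0000, 0.0000, 0.0000, 1.0000]
J3: z=[-0.4226, -0.9063, 0.0000] o=[1.1608, 0.2617, 0.1100] → [0.2084, -0.0972, -0.0040, -0.4226, -0.9063, 0.0000]
q̇ = J⁺·V = [-0.8120, 0.4140, -0.6030]

-0.8120 0.4140 -0.6030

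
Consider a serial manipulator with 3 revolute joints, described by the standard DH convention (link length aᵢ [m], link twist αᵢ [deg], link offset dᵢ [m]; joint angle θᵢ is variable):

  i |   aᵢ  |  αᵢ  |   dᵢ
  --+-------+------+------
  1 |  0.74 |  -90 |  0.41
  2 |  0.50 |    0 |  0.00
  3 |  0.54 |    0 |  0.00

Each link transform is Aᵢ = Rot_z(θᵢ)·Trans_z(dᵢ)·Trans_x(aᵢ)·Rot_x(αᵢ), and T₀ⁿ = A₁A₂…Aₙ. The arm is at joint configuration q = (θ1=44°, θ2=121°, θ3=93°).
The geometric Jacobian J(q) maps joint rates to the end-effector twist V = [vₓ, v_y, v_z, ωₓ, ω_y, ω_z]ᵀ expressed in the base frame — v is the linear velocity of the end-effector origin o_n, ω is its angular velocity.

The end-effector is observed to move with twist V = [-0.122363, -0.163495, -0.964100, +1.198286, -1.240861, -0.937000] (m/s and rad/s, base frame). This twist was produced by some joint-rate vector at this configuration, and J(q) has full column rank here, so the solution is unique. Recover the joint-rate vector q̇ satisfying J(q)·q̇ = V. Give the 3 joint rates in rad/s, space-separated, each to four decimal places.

-0.9370 -0.7450 -0.9800

o_n = [0.0250, 0.0242, 0.2834]
J₁: ẑ×o_n = [-0.0242, 0.0250, 0.0000], ω = ẑ
J2: z=[-0.6947, 0.7193, 0.0000] o=[0.5323, 0.5140, 0.4100] → [-0.0911, -0.0880, 0.7052, -0.6947, 0.7193, 0.0000]
J3: z=[-0.6947, 0.7193, 0.0000] o=[0.3471, 0.3352, -0.0186] → [0.2172, 0.2098, 0.4477, -0.6947, 0.7193, 0.0000]
q̇ = J⁺·V = [-0.9370, -0.7450, -0.9800]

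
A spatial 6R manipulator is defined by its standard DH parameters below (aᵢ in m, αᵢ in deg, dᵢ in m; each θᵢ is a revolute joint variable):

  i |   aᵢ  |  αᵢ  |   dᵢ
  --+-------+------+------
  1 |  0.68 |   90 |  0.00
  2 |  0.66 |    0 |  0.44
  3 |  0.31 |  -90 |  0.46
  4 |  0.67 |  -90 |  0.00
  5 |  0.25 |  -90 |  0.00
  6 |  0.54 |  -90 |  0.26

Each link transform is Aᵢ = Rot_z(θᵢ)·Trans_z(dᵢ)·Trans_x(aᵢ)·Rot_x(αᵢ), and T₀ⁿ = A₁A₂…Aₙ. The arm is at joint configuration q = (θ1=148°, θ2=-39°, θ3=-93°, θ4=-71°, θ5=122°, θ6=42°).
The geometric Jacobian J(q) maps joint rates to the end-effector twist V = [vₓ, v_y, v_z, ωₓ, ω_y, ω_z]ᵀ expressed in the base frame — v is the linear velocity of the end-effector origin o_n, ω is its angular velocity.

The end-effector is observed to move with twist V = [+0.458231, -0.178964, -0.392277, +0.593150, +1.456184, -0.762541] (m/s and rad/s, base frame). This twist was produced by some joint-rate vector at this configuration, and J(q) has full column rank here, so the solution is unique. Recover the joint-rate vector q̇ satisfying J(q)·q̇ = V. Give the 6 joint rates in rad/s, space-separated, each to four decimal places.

o_n = [-0.1575, 1.4148, -0.1397]
J₁: ẑ×o_n = [-1.4148, -0.1575, 0.0000], ω = ẑ
J2: z=[0.5299, 0.8480, 0.0000] o=[-0.5767, 0.3603, 0.0000] → [-0.1185, 0.0740, 0.2033, 0.5299, 0.8480, 0.0000]
J3: z=[0.5299, 0.8480, 0.0000] o=[-0.7785, 1.0053, -0.4154] → [0.2338, -0.1461, -0.3096, 0.5299, 0.8480, 0.0000]
J4: z=[-0.6302, 0.3938, -0.6691] o=[-0.3588, 1.2855, -0.6457] → [0.2858, 0.1842, -0.1608, -0.6302, 0.3938, -0.6691]
J5: z=[0.3640, -0.6114, -0.7027] o=[0.1007, 1.7454, -0.8078] → [-0.6408, -0.0618, -0.2782, 0.3640, -0.6114, -0.7027]
J6: z=[-0.9156, -0.3734, -0.1494] o=[0.1434, 1.5709, -0.6339] → [-0.2079, 0.4974, 0.0306, -0.9156, -0.3734, -0.1494]
q̇ = J⁺·V = [-0.0520, 0.4020, 0.7900, 0.9570, 0.2130, -0.5320]

-0.0520 0.4020 0.7900 0.9570 0.2130 -0.5320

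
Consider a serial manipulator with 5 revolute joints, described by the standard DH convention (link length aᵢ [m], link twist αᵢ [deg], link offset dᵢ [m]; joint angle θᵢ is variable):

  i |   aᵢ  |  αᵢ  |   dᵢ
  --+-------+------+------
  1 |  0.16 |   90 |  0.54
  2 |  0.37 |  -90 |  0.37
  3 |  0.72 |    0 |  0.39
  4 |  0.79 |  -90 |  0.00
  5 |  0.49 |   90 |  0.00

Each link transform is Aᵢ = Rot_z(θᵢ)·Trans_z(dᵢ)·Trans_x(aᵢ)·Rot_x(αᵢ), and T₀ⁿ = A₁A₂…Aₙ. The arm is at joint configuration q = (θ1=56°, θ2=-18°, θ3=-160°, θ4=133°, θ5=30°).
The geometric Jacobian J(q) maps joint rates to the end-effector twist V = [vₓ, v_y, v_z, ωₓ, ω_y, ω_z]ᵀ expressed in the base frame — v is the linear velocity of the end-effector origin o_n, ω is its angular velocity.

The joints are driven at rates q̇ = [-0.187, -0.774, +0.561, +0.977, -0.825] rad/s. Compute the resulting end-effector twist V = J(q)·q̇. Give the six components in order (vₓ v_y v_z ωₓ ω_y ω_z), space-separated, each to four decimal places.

-0.3282 1.3313 -0.6329 0.0343 0.1205 1.3915

o_n = [1.4949, 0.1283, 0.4383]
J₁: ẑ×o_n = [-0.1283, 1.4949, 0.0000], ω = ẑ
J2: z=[0.8290, -0.5592, 0.0000] o=[0.0895, 0.1326, 0.5400] → [0.0569, 0.0843, 0.7823, 0.8290, -0.5592, 0.0000]
J3: z=[0.1728, 0.2562, 0.9511] o=[0.5930, 0.2175, 0.4257] → [0.0881, 0.8556, -0.2465, 0.1728, 0.2562, 0.9511]
J4: z=[0.1728, 0.2562, 0.9511] o=[0.5047, -0.3538, 1.0057] → [-0.6038, 1.0397, -0.1704, 0.1728, 0.2562, 0.9511]
J5: z=[-0.4972, 0.8562, -0.1403] o=[1.1764, 0.0007, 0.7881] → [-0.2816, -0.2186, -0.3361, -0.4972, 0.8562, -0.1403]
V = J·q̇ = [-0.3282, 1.3313, -0.6329, 0.0343, 0.1205, 1.3915]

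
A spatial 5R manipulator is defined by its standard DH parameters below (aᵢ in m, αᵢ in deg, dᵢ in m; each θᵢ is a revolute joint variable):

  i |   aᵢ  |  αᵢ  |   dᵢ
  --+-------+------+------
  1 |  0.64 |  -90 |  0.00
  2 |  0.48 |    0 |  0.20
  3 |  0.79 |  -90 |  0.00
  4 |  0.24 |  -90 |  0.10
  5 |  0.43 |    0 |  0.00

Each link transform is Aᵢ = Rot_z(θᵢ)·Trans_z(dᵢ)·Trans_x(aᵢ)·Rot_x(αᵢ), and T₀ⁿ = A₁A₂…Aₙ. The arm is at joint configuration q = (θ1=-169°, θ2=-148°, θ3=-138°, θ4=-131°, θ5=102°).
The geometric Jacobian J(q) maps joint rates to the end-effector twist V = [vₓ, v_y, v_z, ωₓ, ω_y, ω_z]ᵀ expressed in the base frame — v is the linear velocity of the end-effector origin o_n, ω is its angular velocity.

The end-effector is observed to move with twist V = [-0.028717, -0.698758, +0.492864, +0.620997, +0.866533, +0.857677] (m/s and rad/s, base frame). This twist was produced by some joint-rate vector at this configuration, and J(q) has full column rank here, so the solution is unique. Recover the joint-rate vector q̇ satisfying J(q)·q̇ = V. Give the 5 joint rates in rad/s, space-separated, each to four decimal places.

o_n = [-0.6583, -0.4475, -0.3217]
J₁: ẑ×o_n = [0.4475, -0.6583, 0.0000], ω = ẑ
J2: z=[0.1908, -0.9816, 0.0000] o=[-0.6282, -0.1221, 0.0000] → [0.3158, 0.0614, -0.0916, 0.1908, -0.9816, 0.0000]
J3: z=[0.1908, -0.9816, 0.0000] o=[-0.1905, -0.2408, 0.2544] → [0.5655, 0.1099, -0.4987, 0.1908, -0.9816, 0.0000]
J4: z=[0.9436, 0.1834, -0.2756] o=[-0.4042, -0.2823, -0.5050] → [-0.0119, -0.1030, -0.1093, 0.9436, 0.1834, -0.2756]
J5: z=[-0.0790, -0.6837, -0.7255] o=[-0.2327, -0.4335, -0.3812] → [-0.0509, 0.3135, -0.2899, -0.0790, -0.6837, -0.7255]
q̇ = J⁺·V = [0.5460, 0.5530, -0.8390, 0.6590, -0.6800]

0.5460 0.5530 -0.8390 0.6590 -0.6800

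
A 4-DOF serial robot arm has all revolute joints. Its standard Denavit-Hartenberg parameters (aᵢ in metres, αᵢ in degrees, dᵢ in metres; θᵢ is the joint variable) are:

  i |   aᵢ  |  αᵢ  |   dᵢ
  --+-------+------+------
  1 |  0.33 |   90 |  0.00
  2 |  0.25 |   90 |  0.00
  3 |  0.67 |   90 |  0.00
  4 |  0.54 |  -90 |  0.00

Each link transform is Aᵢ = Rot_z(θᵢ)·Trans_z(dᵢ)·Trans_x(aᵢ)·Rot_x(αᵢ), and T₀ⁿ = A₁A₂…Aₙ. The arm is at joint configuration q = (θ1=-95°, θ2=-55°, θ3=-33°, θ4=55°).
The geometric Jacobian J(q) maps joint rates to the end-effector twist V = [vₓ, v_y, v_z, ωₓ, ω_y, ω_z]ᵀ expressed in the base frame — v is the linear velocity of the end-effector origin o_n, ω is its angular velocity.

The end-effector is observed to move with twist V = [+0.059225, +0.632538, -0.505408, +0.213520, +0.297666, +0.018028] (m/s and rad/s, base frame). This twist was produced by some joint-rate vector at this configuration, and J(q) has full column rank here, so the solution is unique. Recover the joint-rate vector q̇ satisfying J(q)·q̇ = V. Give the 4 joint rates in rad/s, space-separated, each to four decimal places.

0.6210 -0.6690 0.6040 -0.5750

o_n = [0.4808, -0.6266, -1.1316]
J₁: ẑ×o_n = [0.6266, 0.4808, -0.0000], ω = ẑ
J2: z=[-0.9962, 0.0872, 0.0000] o=[-0.0288, -0.3287, 0.0000] → [-0.0986, -1.1273, 0.2523, -0.9962, 0.0872, 0.0000]
J3: z=[0.0714, 0.8160, -0.5736] o=[-0.0413, -0.4716, -0.2048] → [-0.8452, -0.2333, -0.4371, 0.0714, 0.8160, -0.5736]
J4: z=[0.8627, 0.2381, 0.4461] o=[0.2942, -0.8245, -0.6651] → [-0.1993, 0.4857, 0.1262, 0.8627, 0.2381, 0.4461]
q̇ = J⁺·V = [0.6210, -0.6690, 0.6040, -0.5750]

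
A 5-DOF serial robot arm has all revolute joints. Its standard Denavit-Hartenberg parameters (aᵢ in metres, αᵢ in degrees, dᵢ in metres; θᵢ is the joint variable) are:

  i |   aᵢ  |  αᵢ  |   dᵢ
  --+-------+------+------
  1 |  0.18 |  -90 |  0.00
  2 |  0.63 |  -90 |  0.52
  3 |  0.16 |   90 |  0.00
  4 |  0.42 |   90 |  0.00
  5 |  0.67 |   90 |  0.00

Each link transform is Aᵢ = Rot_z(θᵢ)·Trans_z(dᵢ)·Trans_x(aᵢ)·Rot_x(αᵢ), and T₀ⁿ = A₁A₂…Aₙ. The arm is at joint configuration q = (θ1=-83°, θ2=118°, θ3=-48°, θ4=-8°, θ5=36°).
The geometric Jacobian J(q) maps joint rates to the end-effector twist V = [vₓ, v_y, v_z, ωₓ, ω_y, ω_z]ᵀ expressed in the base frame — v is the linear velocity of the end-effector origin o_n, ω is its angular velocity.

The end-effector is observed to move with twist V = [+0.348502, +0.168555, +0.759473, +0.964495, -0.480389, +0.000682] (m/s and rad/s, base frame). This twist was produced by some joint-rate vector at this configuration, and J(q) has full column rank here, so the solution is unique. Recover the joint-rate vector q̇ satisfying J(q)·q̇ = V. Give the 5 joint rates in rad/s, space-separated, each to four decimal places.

-0.5040 0.2300 -0.3740 0.9860 -0.0870

o_n = [1.5728, 0.4044, -1.0181]
J₁: ẑ×o_n = [-0.4044, 1.5728, 0.0000], ω = ẑ
J2: z=[0.9925, 0.1219, 0.0000] o=[0.0219, -0.1787, 0.0000] → [-0.1241, 1.0105, 0.3897, 0.9925, 0.1219, 0.0000]
J3: z=[-0.1076, 0.8764, 0.4695] o=[0.5020, 0.1783, -0.5563] → [-0.5109, 0.4530, -0.9628, -0.1076, 0.8764, 0.4695]
J4: z=[0.7067, -0.2647, 0.6562] o=[0.6139, 0.2427, -0.6508] → [-0.0089, 0.8888, 0.3682, 0.7067, -0.2647, 0.6562]
J5: z=[0.0092, -0.9238, -0.3827] o=[0.9111, 0.3588, -0.9240] → [0.1044, -0.2524, 0.6118, 0.0092, -0.9238, -0.3827]
q̇ = J⁺·V = [-0.5040, 0.2300, -0.3740, 0.9860, -0.0870]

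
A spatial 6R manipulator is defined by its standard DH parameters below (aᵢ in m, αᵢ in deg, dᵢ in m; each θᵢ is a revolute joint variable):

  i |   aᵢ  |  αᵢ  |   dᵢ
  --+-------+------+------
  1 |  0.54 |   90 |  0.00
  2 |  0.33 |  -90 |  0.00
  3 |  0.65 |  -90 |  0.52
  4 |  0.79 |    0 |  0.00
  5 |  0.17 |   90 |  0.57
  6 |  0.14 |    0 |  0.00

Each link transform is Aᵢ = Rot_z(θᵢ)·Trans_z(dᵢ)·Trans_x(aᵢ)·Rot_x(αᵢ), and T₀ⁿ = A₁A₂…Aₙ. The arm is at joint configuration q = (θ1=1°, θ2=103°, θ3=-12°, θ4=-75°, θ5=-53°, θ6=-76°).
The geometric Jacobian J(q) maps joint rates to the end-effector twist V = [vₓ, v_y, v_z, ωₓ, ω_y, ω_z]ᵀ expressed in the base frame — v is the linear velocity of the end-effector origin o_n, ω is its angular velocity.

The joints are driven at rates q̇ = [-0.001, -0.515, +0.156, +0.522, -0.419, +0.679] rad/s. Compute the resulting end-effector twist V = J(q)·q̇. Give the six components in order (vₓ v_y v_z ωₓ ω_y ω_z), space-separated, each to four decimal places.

0.3506 0.0806 1.1649 0.3555 0.7333 -0.4311

o_n = [-1.1263, 0.2535, 0.7795]
J₁: ẑ×o_n = [-0.2535, -1.1263, 0.0000], ω = ẑ
J2: z=[0.0175, -0.9998, 0.0000] o=[0.5399, 0.0094, 0.0000] → [-0.7794, -0.0136, -1.6617, 0.0175, -0.9998, 0.0000]
J3: z=[-0.9742, -0.0170, -0.2250] o=[0.4657, 0.0081, 0.3215] → [0.0474, 0.8042, -0.2661, -0.9742, -0.0170, -0.2250]
J4: z=[-0.0638, 0.9772, 0.2026] o=[-0.1815, -0.1383, 0.8241] → [-0.1230, -0.1942, 0.8981, -0.0638, 0.9772, 0.2026]
J5: z=[-0.0638, 0.9772, 0.2026] o=[-0.9692, -0.1946, 0.8473] → [-0.1570, -0.0361, 0.1249, -0.0638, 0.9772, 0.2026]
J6: z=[0.7703, 0.1773, -0.6125] o=[-1.1134, 0.3823, 0.8329] → [-0.0884, 0.0490, -0.0969, 0.7703, 0.1773, -0.6125]
V = J·q̇ = [0.3506, 0.0806, 1.1649, 0.3555, 0.7333, -0.4311]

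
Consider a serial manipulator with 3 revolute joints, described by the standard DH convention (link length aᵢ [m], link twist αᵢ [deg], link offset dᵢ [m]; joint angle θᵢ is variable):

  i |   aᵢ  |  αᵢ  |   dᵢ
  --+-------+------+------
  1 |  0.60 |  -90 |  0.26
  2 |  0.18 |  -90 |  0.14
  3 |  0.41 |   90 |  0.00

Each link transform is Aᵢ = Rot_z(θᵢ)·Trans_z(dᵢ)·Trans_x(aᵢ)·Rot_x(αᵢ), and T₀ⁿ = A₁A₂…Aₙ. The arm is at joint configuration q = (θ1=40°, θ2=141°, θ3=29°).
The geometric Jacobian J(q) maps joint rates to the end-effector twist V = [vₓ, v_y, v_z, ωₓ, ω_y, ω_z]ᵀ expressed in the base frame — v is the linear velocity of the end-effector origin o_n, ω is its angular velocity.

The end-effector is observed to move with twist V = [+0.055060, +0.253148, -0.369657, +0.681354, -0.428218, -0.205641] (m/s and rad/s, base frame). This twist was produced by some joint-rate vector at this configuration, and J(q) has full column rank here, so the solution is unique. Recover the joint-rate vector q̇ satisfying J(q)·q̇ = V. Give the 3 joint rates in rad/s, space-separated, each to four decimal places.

0.0990 -0.7660 -0.3920

o_n = [0.1768, 0.0716, -0.0789]
J₁: ẑ×o_n = [-0.0716, 0.1768, 0.0000], ω = ẑ
J2: z=[-0.6428, 0.7660, 0.0000] o=[0.4596, 0.3857, 0.2600] → [-0.2596, -0.2179, 0.4186, -0.6428, 0.7660, 0.0000]
J3: z=[-0.4821, -0.4045, 0.7771] o=[0.2625, 0.4030, 0.1467] → [0.3488, -0.1754, 0.1251, -0.4821, -0.4045, 0.7771]
q̇ = J⁺·V = [0.0990, -0.7660, -0.3920]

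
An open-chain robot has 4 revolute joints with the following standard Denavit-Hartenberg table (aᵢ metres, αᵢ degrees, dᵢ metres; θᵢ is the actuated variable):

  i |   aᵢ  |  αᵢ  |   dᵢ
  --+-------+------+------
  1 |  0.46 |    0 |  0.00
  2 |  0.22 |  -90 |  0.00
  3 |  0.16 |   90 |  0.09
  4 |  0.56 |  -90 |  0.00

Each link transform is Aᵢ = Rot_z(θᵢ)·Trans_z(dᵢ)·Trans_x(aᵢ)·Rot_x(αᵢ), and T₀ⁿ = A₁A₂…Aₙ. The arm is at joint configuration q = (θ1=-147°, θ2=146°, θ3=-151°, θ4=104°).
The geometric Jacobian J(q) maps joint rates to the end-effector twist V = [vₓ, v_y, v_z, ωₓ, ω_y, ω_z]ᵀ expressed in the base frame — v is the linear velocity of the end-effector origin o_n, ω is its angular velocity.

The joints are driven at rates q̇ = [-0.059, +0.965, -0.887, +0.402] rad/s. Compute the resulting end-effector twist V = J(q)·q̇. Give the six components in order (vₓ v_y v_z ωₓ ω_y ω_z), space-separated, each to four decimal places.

o_n = [-0.1762, 0.3793, 0.0119]
J₁: ẑ×o_n = [-0.3793, -0.1762, 0.0000], ω = ẑ
J2: z=[0.0000, 0.0000, 1.0000] o=[-0.3858, -0.2505, 0.0000] → [-0.6298, 0.2096, 0.0000, 0.0000, 0.0000, 1.0000]
J3: z=[0.0175, 0.9998, 0.0000] o=[-0.1658, -0.2544, 0.0000] → [0.0119, -0.0002, 0.0214, 0.0175, 0.9998, 0.0000]
J4: z=[-0.4847, 0.0085, -0.8746] o=[-0.3042, -0.1619, 0.0776] → [0.4728, -0.1437, -0.2634, -0.4847, 0.0085, -0.8746]
V = J·q̇ = [-0.4059, 0.1550, -0.1249, -0.2103, -0.8835, 0.5544]

-0.4059 0.1550 -0.1249 -0.2103 -0.8835 0.5544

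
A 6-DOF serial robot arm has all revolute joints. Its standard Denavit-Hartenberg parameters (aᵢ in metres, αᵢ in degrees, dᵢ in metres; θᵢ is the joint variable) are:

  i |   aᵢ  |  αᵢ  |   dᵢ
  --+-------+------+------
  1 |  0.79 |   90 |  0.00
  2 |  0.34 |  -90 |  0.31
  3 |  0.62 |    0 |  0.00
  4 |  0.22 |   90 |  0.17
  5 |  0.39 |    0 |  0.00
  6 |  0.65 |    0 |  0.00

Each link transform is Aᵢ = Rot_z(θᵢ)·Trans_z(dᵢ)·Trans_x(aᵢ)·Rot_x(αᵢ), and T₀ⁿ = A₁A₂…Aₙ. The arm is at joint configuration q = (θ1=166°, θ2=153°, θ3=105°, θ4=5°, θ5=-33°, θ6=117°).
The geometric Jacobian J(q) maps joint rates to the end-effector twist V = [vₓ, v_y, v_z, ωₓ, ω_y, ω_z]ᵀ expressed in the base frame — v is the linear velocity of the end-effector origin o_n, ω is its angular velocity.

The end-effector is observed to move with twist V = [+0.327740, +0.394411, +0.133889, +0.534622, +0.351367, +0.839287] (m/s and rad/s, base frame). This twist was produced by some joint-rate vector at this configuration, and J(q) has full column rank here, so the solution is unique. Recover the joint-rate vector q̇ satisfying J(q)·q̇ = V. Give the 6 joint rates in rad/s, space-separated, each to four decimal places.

-0.3110 0.8010 -0.5090 -0.3190 0.1930 0.7740

o_n = [-0.7368, -0.7096, -0.5522]
J₁: ẑ×o_n = [0.7096, -0.7368, 0.0000], ω = ẑ
J2: z=[0.2419, 0.9703, 0.0000] o=[-0.7665, 0.1911, 0.0000] → [-0.5358, 0.1336, -0.2468, 0.2419, 0.9703, 0.0000]
J3: z=[0.4405, -0.1098, -0.8910] o=[-0.3976, 0.4186, 0.1544] → [-0.9277, 0.6135, -0.5343, 0.4405, -0.1098, -0.8910]
J4: z=[0.4405, -0.1098, -0.8910] o=[-0.6812, -0.1279, 0.0815] → [-0.4488, 0.3287, -0.2624, 0.4405, -0.1098, -0.8910]
J5: z=[0.7297, -0.5344, 0.4266] o=[-0.7214, -0.3309, -0.1041] → [0.4010, 0.3204, -0.2846, 0.7297, -0.5344, 0.4266]
J6: z=[0.7297, -0.5344, 0.4266] o=[-0.9860, -0.5817, 0.0343] → [0.3680, 0.5343, 0.0398, 0.7297, -0.5344, 0.4266]
q̇ = J⁺·V = [-0.3110, 0.8010, -0.5090, -0.3190, 0.1930, 0.7740]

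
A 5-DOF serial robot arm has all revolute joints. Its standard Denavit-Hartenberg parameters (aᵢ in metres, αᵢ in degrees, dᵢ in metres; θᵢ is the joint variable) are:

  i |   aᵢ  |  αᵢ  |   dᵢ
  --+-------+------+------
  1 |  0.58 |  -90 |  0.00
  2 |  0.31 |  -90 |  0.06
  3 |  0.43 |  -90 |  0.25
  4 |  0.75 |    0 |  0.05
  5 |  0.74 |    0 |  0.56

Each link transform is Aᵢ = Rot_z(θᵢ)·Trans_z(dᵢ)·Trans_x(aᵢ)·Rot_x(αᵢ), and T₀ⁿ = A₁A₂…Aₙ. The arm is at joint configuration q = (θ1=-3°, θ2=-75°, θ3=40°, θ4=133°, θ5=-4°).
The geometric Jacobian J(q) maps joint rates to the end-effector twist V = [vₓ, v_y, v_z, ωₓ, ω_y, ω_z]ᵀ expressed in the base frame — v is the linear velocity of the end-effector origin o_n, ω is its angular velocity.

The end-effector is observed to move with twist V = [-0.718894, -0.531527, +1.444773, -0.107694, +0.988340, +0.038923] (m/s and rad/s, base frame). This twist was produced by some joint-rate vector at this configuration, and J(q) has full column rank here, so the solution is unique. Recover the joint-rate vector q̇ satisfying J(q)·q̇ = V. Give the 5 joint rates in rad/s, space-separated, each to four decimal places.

o_n = [-0.3959, -0.0349, -0.2581]
J₁: ẑ×o_n = [0.0349, -0.3959, 0.0000], ω = ẑ
J2: z=[0.0523, 0.9986, 0.0000] o=[0.5792, -0.0304, 0.0000] → [-0.2577, 0.0135, 0.9736, 0.0523, 0.9986, 0.0000]
J3: z=[0.9646, -0.0506, -0.2588] o=[0.6625, 0.0254, 0.2994] → [0.0126, 0.8117, -0.1116, 0.9646, -0.0506, -0.2588]
J4: z=[-0.2062, -0.7563, -0.6209] o=[0.9743, -0.2678, 0.5529] → [0.7579, 0.6835, -1.0843, -0.2062, -0.7563, -0.6209]
J5: z=[-0.2062, -0.7563, -0.6209] o=[0.3508, 0.0558, 0.2853] → [0.3547, 0.3516, -0.5461, -0.2062, -0.7563, -0.6209]
q̇ = J⁺·V = [-0.2360, 0.7140, -0.2250, -0.9920, 0.6430]

-0.2360 0.7140 -0.2250 -0.9920 0.6430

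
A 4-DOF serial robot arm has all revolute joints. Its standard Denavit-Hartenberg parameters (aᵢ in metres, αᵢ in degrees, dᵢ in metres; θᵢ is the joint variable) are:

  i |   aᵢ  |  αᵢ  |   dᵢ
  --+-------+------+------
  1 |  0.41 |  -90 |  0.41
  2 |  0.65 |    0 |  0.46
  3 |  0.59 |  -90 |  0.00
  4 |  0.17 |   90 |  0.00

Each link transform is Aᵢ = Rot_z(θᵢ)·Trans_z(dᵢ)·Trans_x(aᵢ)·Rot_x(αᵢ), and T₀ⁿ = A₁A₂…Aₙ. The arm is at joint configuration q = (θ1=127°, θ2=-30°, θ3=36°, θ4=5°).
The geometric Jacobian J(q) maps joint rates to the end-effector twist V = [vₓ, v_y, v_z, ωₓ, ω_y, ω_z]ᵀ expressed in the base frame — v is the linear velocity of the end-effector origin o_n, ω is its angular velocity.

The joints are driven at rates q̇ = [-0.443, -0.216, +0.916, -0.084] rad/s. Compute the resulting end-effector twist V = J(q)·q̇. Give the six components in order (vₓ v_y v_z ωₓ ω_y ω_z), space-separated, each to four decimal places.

0.5563 0.5102 -0.4072 -0.5643 -0.4143 -0.3595

o_n = [-1.3955, 1.1122, 0.6556]
J₁: ẑ×o_n = [-1.1122, -1.3955, 0.0000], ω = ẑ
J2: z=[-0.7986, -0.6018, 0.0000] o=[-0.2467, 0.3274, 0.4100] → [-0.1478, 0.1962, -1.3181, -0.7986, -0.6018, 0.0000]
J3: z=[-0.7986, -0.6018, 0.0000] o=[-0.9529, 0.5002, 0.7350] → [0.0478, -0.0634, -0.7552, -0.7986, -0.6018, 0.0000]
J4: z=[0.0629, -0.0835, -0.9945] o=[-1.3060, 0.9688, 0.6733] → [0.1441, 0.0902, 0.0015, 0.0629, -0.0835, -0.9945]
V = J·q̇ = [0.5563, 0.5102, -0.4072, -0.5643, -0.4143, -0.3595]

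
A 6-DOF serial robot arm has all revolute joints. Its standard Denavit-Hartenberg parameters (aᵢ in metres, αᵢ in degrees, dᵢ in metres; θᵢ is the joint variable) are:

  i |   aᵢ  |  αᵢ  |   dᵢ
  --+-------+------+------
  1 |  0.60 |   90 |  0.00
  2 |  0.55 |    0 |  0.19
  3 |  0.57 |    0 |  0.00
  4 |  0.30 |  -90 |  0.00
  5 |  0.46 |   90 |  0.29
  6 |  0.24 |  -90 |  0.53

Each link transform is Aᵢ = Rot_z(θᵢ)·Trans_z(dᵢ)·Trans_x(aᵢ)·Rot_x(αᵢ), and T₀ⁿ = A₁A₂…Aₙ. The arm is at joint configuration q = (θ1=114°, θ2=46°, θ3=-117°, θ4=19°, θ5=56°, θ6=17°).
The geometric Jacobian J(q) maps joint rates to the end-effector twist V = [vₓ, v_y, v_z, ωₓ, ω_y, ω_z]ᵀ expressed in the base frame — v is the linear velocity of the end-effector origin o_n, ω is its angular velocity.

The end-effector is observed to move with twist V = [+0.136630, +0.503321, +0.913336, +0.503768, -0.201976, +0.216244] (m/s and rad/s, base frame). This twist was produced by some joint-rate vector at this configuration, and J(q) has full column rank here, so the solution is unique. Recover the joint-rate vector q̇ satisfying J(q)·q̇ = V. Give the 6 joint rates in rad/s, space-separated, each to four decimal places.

-0.1360 0.6430 -0.1860 0.2700 -0.0900 -0.6240

o_n = [-0.9500, 1.9240, -0.8080]
J₁: ẑ×o_n = [-1.9240, -0.9500, 0.0000], ω = ẑ
J2: z=[0.9135, 0.4067, 0.0000] o=[-0.2440, 0.5481, 0.0000] → [-0.3287, 0.7382, 1.5440, 0.9135, 0.4067, 0.0000]
J3: z=[0.9135, 0.4067, 0.0000] o=[-0.2259, 0.9744, 0.3956] → [-0.4896, 1.0996, 1.1620, 0.9135, 0.4067, 0.0000]
J4: z=[0.9135, 0.4067, 0.0000] o=[-0.3013, 1.1440, -0.1433] → [-0.2704, 0.6073, 0.9764, 0.9135, 0.4067, 0.0000]
J5: z=[-0.3205, 0.7199, 0.6157] o=[-0.3765, 1.3127, -0.3797] → [-0.6847, -0.4904, 0.2169, -0.3205, 0.7199, 0.6157]
J6: z=[0.3032, 0.6937, -0.6533] o=[-0.8822, 1.5110, -0.4039] → [-0.0106, 0.1668, 0.1722, 0.3032, 0.6937, -0.6533]
q̇ = J⁺·V = [-0.1360, 0.6430, -0.1860, 0.2700, -0.0900, -0.6240]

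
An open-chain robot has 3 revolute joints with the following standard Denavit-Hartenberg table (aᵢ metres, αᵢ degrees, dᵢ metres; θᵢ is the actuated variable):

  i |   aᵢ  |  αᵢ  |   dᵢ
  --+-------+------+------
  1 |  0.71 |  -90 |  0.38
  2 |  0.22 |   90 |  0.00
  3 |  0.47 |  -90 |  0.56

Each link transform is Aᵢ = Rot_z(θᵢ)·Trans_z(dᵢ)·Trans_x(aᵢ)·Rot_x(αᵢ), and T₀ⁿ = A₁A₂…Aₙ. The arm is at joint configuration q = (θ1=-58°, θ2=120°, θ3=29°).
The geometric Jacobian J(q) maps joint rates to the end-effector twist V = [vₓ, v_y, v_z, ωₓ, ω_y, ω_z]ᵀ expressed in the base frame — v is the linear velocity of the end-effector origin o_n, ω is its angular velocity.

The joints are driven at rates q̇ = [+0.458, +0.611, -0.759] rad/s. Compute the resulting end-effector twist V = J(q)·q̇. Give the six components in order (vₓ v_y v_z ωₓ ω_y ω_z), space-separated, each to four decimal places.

-0.2918 0.6382 -0.2533 0.1698 0.8812 0.8375

o_n = [0.6593, -0.6251, -0.4465]
J₁: ẑ×o_n = [0.6251, 0.6593, -0.0000], ω = ẑ
J2: z=[0.8480, 0.5299, 0.0000] o=[0.3762, -0.6021, 0.3800] → [-0.4380, 0.7009, -0.1694, 0.8480, 0.5299, 0.0000]
J3: z=[0.4589, -0.7344, -0.5000] o=[0.3180, -0.5088, 0.1895] → [0.4090, 0.1212, 0.1973, 0.4589, -0.7344, -0.5000]
V = J·q̇ = [-0.2918, 0.6382, -0.2533, 0.1698, 0.8812, 0.8375]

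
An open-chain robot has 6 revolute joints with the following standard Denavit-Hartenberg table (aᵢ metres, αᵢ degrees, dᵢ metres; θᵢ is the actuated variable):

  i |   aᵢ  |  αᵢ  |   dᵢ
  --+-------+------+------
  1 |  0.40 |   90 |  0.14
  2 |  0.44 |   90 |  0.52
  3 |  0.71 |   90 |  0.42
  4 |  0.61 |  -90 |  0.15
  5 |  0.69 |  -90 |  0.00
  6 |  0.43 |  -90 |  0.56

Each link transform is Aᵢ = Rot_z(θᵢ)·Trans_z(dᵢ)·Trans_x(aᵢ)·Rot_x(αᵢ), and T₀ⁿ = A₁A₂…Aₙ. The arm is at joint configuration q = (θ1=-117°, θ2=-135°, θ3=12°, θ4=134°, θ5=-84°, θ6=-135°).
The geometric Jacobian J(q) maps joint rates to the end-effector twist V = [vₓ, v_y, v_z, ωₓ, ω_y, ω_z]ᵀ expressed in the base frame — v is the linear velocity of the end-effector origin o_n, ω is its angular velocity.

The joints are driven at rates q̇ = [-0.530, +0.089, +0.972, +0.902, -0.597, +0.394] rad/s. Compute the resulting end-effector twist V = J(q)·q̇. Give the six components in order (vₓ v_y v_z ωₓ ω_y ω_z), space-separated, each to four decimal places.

0.6349 -1.1346 -0.9627 1.2843 0.9339 0.4145

o_n = [0.2434, 0.4399, 0.7610]
J₁: ẑ×o_n = [-0.4399, 0.2434, 0.0000], ω = ẑ
J2: z=[-0.8910, 0.4540, 0.0000] o=[-0.1816, -0.3564, 0.1400] → [0.2819, 0.5533, -0.9025, -0.8910, 0.4540, 0.0000]
J3: z=[0.3210, 0.6300, 0.7071] o=[-0.5037, 0.1569, -0.1711] → [0.3871, 0.2290, -0.3798, 0.3210, 0.6300, 0.7071]
J4: z=[0.9383, -0.3131, -0.1470] o=[-0.2774, 0.9261, -0.3652] → [-0.4241, -1.1332, -0.2931, 0.9383, -0.3131, -0.1470]
J5: z=[-0.3156, -0.9489, 0.0063] o=[-0.0504, 0.8544, 0.2161] → [-0.5144, 0.1738, 0.4096, -0.3156, -0.9489, 0.0063]
J6: z=[0.0426, -0.0075, 0.9991] o=[0.6037, 0.6367, 0.1865] → [0.1923, -0.3845, -0.0111, 0.0426, -0.0075, 0.9991]
V = J·q̇ = [0.6349, -1.1346, -0.9627, 1.2843, 0.9339, 0.4145]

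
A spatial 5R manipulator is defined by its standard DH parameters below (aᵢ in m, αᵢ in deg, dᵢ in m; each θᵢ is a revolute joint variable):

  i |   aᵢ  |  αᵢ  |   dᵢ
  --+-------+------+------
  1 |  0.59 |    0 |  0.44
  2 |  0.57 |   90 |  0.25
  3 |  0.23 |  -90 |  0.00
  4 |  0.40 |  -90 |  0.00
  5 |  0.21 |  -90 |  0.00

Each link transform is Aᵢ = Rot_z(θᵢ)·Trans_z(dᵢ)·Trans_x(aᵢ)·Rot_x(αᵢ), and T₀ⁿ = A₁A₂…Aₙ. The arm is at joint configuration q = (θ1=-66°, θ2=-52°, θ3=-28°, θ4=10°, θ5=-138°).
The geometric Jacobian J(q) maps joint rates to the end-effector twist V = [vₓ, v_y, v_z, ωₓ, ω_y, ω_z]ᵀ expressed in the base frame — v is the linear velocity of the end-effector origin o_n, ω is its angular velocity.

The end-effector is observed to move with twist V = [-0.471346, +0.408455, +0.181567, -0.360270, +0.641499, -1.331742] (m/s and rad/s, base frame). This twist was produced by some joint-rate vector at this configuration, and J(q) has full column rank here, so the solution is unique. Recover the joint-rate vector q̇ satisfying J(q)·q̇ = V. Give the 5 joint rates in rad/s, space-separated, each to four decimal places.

o_n = [-0.2161, -1.4870, 0.5933]
J₁: ẑ×o_n = [1.4870, -0.2161, 0.0000], ω = ẑ
J2: z=[0.0000, 0.0000, 1.0000] o=[0.2400, -0.5390, 0.4400] → [0.9480, -0.4561, 0.0000, 0.0000, 0.0000, 1.0000]
J3: z=[-0.8829, 0.4695, 0.0000] o=[-0.0276, -1.0423, 0.6900] → [-0.0454, -0.0854, 0.4812, -0.8829, 0.4695, 0.0000]
J4: z=[-0.2204, -0.4145, 0.8829] o=[-0.1230, -1.2216, 0.5820] → [0.2297, -0.0798, 0.0199, -0.2204, -0.4145, 0.8829]
J5: z=[0.9415, -0.3270, 0.0815] o=[-0.2249, -1.5613, 0.3971] → [-0.0702, -0.1840, 0.0728, 0.9415, -0.3270, 0.0815]
q̇ = J⁺·V = [0.4360, -0.9540, 0.4420, -0.9050, -0.1800]

0.4360 -0.9540 0.4420 -0.9050 -0.1800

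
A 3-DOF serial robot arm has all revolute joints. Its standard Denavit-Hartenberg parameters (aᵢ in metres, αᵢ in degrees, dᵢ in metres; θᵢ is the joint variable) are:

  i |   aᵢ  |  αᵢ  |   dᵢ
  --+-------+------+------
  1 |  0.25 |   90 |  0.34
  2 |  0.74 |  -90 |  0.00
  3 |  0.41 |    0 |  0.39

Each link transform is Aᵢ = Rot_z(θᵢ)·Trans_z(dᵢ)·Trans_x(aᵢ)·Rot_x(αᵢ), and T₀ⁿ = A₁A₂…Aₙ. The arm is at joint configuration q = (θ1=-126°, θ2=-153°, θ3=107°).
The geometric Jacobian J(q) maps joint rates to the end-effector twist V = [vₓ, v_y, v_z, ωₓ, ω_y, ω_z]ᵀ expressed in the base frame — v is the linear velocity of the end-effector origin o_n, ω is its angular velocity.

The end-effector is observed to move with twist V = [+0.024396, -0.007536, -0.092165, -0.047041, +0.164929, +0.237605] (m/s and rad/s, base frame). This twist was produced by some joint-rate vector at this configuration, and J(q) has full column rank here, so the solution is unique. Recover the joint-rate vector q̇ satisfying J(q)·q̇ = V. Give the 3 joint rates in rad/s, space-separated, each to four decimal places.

0.0300 0.1350 -0.2330

o_n = [0.3910, -0.1289, -0.2890]
J₁: ẑ×o_n = [0.1289, 0.3910, -0.0000], ω = ẑ
J2: z=[-0.8090, 0.5878, 0.0000] o=[-0.1469, -0.2023, 0.3400] → [-0.3697, -0.5089, -0.3755, -0.8090, 0.5878, 0.0000]
J3: z=[-0.2668, -0.3673, -0.8910] o=[0.2406, 0.3312, 0.0040] → [-0.3023, -0.2122, 0.1780, -0.2668, -0.3673, -0.8910]
q̇ = J⁺·V = [0.0300, 0.1350, -0.2330]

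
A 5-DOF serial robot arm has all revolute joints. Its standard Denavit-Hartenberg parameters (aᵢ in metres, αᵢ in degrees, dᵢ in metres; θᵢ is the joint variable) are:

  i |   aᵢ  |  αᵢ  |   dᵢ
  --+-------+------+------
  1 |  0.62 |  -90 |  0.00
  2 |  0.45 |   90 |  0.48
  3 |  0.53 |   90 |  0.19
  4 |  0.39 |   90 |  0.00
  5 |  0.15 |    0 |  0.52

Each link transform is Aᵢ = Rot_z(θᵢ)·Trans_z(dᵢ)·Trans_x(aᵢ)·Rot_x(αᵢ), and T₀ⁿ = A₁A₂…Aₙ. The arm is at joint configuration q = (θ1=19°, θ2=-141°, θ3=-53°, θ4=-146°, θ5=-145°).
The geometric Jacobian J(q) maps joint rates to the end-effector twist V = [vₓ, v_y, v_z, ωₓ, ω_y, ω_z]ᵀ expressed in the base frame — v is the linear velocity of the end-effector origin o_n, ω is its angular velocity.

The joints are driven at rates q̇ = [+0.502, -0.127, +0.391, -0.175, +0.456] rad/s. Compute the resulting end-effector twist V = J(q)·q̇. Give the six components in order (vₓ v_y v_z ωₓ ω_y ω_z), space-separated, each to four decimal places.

o_n = [-0.2520, 0.4607, -0.0334]
J₁: ẑ×o_n = [-0.4607, -0.2520, 0.0000], ω = ẑ
J2: z=[-0.3256, 0.9455, 0.0000] o=[0.5862, 0.2019, 0.0000] → [-0.0316, -0.0109, 0.7083, -0.3256, 0.9455, 0.0000]
J3: z=[-0.5950, -0.2049, -0.7771] o=[0.0993, 0.5418, 0.2832] → [0.0018, 0.0846, -0.0237, -0.5950, -0.2049, -0.7771]
J4: z=[0.7828, -0.3670, -0.5026] o=[-0.1103, 0.0220, 0.3363] → [0.3561, 0.3606, 0.2914, 0.7828, -0.3670, -0.5026]
J5: z=[-0.3914, 0.3375, -0.8561] o=[0.0783, 0.3601, 0.3833] → [-0.0546, 0.1197, 0.0721, -0.3914, 0.3375, -0.8561]
V = J·q̇ = [-0.3137, -0.1006, -0.1173, -0.5068, 0.0179, -0.1043]

-0.3137 -0.1006 -0.1173 -0.5068 0.0179 -0.1043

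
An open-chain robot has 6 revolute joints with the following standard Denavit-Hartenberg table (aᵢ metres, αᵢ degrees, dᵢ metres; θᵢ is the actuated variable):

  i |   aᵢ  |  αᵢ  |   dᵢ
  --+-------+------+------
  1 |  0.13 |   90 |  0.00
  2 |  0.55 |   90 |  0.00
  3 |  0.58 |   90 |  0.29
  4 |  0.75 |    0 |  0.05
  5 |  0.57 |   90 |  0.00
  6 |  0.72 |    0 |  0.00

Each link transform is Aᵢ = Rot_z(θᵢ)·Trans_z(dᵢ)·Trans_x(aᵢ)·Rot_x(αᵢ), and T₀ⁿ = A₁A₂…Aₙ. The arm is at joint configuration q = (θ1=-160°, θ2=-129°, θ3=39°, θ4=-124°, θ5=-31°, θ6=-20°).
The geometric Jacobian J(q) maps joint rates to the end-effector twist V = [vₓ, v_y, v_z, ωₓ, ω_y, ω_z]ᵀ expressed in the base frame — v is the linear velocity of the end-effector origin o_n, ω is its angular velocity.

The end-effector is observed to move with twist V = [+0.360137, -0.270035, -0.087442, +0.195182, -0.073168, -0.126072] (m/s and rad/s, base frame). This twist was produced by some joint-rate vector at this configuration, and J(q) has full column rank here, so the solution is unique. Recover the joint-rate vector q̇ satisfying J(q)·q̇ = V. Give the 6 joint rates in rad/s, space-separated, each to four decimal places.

o_n = [-0.7859, -0.7728, -0.2864]
J₁: ẑ×o_n = [0.7728, -0.7859, 0.0000], ω = ẑ
J2: z=[-0.3420, 0.9397, 0.0000] o=[-0.1222, -0.0445, 0.0000] → [-0.2692, -0.0980, 0.8729, -0.3420, 0.9397, 0.0000]
J3: z=[0.7303, 0.2658, 0.6293] o=[0.2031, 0.0739, -0.4274] → [0.5703, -0.7254, -0.3555, 0.7303, 0.2658, 0.6293]
J4: z=[0.6380, -0.5948, -0.4891] o=[0.5566, 0.5910, -0.5952] → [-0.8507, 0.4596, -1.6686, 0.6380, -0.5948, -0.4891]
J5: z=[0.6380, -0.5948, -0.4891] o=[0.0319, 0.0778, -0.7577] → [-0.6963, 0.0994, -1.0292, 0.6380, -0.5948, -0.4891]
J6: z=[0.5586, -0.0797, 0.8256] o=[-0.2702, -0.3781, -0.5973] → [0.3011, -0.5994, -0.2616, 0.5586, -0.0797, 0.8256]
q̇ = J⁺·V = [0.1920, -0.2800, 0.6960, -0.4540, 0.5600, -0.8530]

0.1920 -0.2800 0.6960 -0.4540 0.5600 -0.8530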